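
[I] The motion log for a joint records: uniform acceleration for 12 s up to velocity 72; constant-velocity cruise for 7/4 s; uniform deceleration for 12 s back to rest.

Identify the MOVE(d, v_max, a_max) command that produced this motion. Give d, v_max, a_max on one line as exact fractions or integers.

a_max = 72/12 = 6
d_a = ½·72·12 = 432; d_c = 72·7/4 = 126
d = 2·432 + 126 = 990
t_c = 7/4 > 0 ⇒ limit active, v_max = 72

d=990 v_max=72 a_max=6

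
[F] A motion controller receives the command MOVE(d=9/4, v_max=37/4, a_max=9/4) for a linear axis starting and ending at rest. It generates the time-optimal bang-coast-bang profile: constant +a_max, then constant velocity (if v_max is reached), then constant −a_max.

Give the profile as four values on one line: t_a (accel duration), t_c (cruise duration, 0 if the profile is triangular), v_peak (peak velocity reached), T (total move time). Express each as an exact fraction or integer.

(v_max)²/a_max = (37/4)²/(9/4) = 1369/36
9/4 < 1369/36 → triangular
v_peak = √(9/4·9/4) = √(81/16) = 9/4
t_a = (9/4)/(9/4) = 1; t_c = 0
T = 2·1 = 2

t_a=1 t_c=0 v_peak=9/4 T=2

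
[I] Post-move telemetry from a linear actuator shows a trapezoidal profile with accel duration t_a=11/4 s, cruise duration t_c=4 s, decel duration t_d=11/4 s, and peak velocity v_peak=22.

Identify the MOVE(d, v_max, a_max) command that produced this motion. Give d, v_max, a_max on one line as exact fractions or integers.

d=297/2 v_max=22 a_max=8

a_max = 22/(11/4) = 8
d_a = ½·22·11/4 = 121/4; d_c = 22·4 = 88
d = 2·121/4 + 88 = 297/2
t_c = 4 > 0 → v_max = v_peak = 22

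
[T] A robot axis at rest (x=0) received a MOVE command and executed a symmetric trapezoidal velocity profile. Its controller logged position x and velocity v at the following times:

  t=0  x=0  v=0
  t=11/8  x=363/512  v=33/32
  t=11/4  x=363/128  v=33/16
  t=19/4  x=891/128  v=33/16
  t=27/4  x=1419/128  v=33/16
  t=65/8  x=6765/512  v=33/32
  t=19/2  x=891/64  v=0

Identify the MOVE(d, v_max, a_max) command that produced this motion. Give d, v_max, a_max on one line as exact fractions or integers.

final state: t=19/2, x=891/64, v=0 → d = 891/64
a_max = (33/32−0)/(11/8−0) = 3/4
max v = 33/16 over t∈[11/4,27/4] → v_max = 33/16
check: 33/16·(11/4+4) = 891/64 ✓

d=891/64 v_max=33/16 a_max=3/4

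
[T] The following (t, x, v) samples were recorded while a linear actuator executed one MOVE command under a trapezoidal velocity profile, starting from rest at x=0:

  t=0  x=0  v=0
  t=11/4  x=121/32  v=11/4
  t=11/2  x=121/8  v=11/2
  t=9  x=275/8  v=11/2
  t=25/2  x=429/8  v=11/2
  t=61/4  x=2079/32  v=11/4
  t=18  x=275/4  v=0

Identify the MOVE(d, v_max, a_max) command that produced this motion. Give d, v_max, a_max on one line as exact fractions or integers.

final state: t=18, x=275/4, v=0 → d = 275/4
a_max = (11/4−0)/(11/4−0) = 1
max v = 11/2 over t∈[11/2,25/2] → v_max = 11/2
check: 11/2·(11/2+7) = 275/4 ✓

d=275/4 v_max=11/2 a_max=1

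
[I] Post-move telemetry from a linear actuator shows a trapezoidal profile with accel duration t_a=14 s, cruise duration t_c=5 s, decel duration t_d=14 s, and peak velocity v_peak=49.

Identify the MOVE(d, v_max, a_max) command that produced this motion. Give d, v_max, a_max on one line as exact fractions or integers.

a_max = 49/14 = 7/2
d_a = ½·49·14 = 343; d_c = 49·5 = 245
d = 2·343 + 245 = 931
t_c = 5 > 0 ⇒ limit active, v_max = 49

d=931 v_max=49 a_max=7/2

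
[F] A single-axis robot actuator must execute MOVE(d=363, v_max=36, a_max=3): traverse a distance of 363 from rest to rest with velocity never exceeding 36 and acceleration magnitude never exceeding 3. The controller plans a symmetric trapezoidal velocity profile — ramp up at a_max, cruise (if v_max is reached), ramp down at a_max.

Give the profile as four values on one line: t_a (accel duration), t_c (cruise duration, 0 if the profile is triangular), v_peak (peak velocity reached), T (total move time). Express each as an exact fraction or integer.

t_a=11 t_c=0 v_peak=33 T=22

vₘ²/aₘ = 36²/3 = 432
363 < 432 so t_c = 0
v_peak = √(363·3) = √1089 = 33
t_a = 33/3 = 11; t_c = 0
T = 2·11 = 22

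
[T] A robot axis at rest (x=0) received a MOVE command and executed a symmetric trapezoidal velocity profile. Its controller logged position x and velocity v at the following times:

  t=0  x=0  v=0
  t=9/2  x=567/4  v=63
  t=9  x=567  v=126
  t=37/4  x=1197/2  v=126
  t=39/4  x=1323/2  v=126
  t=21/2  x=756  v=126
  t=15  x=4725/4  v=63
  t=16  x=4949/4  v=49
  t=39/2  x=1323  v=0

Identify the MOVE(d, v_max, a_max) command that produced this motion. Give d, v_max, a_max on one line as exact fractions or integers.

d=1323 v_max=126 a_max=14

final state: t=39/2, x=1323, v=0 → d = 1323
a_max = (63−0)/(9/2−0) = 14
max v = 126 over t∈[9,21/2] → v_max = 126
check: 126·(9+3/2) = 1323 ✓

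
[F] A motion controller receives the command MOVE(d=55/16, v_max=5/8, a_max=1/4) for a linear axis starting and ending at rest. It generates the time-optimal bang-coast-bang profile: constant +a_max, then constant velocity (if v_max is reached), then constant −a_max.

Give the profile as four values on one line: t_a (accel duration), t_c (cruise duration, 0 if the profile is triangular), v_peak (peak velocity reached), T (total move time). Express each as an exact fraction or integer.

vₘ²/aₘ = (5/8)²/(1/4) = 25/16
55/16 ≥ 25/16 → trapezoidal
t_a = (5/8)/(1/4) = 5/2; v_peak = 5/8
d_cruise = 55/16 − 25/16 = 15/8; t_c = (15/8)/(5/8) = 3
T = 2·5/2 + 3 = 8

t_a=5/2 t_c=3 v_peak=5/8 T=8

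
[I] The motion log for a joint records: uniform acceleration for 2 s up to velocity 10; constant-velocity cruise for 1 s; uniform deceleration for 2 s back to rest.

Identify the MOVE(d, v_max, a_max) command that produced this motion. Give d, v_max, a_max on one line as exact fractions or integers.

d=30 v_max=10 a_max=5

a_max = 10/2 = 5
d_a = ½·10·2 = 10; d_c = 10·1 = 10
d = 2·10 + 10 = 30
t_c = 1 > 0 so v_max = 10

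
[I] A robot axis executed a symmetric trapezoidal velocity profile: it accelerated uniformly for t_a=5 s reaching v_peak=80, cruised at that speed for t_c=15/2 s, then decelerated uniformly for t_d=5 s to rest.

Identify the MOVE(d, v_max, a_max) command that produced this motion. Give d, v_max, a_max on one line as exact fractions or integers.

a_max = 80/5 = 16
d_a = ½·80·5 = 200; d_c = 80·15/2 = 600
d = 2·200 + 600 = 1000
t_c = 15/2 > 0 so v_max = 80

d=1000 v_max=80 a_max=16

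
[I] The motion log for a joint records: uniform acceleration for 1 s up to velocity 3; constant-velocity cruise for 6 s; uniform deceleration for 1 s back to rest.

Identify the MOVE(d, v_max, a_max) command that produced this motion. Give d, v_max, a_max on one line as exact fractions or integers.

a_max = 3/1 = 3
d_a = ½·3·1 = 3/2; d_c = 3·6 = 18
d = 2·3/2 + 18 = 21
t_c = 6 > 0 ⇒ limit active, v_max = 3

d=21 v_max=3 a_max=3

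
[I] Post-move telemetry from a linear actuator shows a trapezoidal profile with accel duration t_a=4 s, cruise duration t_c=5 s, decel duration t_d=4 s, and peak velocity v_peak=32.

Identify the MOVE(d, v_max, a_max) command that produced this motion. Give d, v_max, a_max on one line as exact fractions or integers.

a_max = 32/4 = 8
d_a = ½·32·4 = 64; d_c = 32·5 = 160
d = 2·64 + 160 = 288
t_c = 5 > 0 ⇒ limit active, v_max = 32

d=288 v_max=32 a_max=8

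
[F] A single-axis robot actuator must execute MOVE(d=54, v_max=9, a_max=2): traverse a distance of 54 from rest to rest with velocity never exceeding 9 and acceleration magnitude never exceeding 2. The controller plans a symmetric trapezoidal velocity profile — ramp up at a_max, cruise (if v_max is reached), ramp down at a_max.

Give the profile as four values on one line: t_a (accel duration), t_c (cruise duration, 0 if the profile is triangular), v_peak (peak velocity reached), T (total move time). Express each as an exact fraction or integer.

(v_max)²/a_max = 9²/2 = 81/2
54 ≥ 81/2 ⇒ cruise phase
t_a = 9/2; v_peak = 9
d_cruise = 54 − 81/2 = 27/2; t_c = (27/2)/9 = 3/2
T = 2·9/2 + 3/2 = 21/2

t_a=9/2 t_c=3/2 v_peak=9 T=21/2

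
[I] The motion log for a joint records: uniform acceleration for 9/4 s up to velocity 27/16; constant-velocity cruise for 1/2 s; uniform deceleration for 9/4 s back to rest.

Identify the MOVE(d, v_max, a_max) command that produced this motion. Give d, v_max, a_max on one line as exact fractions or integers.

a_max = (27/16)/(9/4) = 3/4
d_a = ½·27/16·9/4 = 243/128; d_c = 27/16·1/2 = 27/32
d = 2·243/128 + 27/32 = 297/64
t_c = 1/2 > 0 so v_max = 27/16

d=297/64 v_max=27/16 a_max=3/4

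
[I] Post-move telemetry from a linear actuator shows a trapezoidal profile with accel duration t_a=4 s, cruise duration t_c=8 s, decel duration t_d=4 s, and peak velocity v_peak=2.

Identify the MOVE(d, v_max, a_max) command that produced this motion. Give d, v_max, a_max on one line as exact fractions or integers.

d=24 v_max=2 a_max=1/2

a_max = 2/4 = 1/2
d_a = ½·2·4 = 4; d_c = 2·8 = 16
d = 2·4 + 16 = 24
t_c = 8 > 0 ⇒ limit active, v_max = 2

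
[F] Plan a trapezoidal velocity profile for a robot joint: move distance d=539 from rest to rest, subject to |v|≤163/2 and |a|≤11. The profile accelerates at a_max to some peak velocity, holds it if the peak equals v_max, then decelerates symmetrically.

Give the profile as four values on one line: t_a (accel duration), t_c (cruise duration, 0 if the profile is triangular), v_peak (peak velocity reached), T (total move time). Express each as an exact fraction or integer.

t_a=7 t_c=0 v_peak=77 T=14

v_max²/a_max = (163/2)²/11 = 26569/44
539 < 26569/44 → triangular
v_peak = √(539·11) = √5929 = 77
t_a = 77/11 = 7; t_c = 0
T = 2·7 = 14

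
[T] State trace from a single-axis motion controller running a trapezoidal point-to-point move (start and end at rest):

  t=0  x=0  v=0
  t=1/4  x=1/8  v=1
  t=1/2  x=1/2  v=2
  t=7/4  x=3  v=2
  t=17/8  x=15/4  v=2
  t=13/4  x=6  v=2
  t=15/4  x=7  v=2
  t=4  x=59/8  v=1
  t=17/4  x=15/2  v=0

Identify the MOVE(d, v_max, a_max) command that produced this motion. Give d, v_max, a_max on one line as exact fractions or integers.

final state: t=17/4, x=15/2, v=0 → d = 15/2
a_max = (1−0)/(1/4−0) = 4
max v = 2 over t∈[1/2,15/4] → v_max = 2
check: 2·(1/2+13/4) = 15/2 ✓

d=15/2 v_max=2 a_max=4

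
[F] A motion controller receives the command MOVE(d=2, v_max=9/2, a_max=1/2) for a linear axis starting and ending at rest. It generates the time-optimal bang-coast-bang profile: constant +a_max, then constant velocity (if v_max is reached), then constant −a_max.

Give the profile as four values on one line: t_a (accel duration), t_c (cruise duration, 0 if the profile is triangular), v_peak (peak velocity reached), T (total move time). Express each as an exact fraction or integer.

v_max²/a_max = (9/2)²/(1/2) = 81/2
2 < 81/2 → triangular
v_peak = √(2·1/2) = √1 = 1
t_a = 1/(1/2) = 2; t_c = 0
T = 2·2 = 4

t_a=2 t_c=0 v_peak=1 T=4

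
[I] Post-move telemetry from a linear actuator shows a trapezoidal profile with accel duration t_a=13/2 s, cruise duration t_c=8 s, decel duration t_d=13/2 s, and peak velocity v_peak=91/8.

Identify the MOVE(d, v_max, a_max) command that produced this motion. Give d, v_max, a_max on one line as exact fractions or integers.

a_max = (91/8)/(13/2) = 7/4
d_a = ½·91/8·13/2 = 1183/32; d_c = 91/8·8 = 91
d = 2·1183/32 + 91 = 2639/16
t_c = 8 > 0 → v_max = v_peak = 91/8

d=2639/16 v_max=91/8 a_max=7/4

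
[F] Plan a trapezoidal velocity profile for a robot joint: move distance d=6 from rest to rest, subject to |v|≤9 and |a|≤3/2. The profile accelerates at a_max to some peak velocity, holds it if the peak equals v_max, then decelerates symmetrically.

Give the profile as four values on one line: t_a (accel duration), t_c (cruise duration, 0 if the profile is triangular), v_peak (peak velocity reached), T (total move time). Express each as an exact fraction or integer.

t_a=2 t_c=0 v_peak=3 T=4

(v_max)²/a_max = 9²/(3/2) = 54
6 < 54 so t_c = 0
v_peak = √(6·3/2) = √9 = 3
t_a = 3/(3/2) = 2; t_c = 0
T = 2·2 = 4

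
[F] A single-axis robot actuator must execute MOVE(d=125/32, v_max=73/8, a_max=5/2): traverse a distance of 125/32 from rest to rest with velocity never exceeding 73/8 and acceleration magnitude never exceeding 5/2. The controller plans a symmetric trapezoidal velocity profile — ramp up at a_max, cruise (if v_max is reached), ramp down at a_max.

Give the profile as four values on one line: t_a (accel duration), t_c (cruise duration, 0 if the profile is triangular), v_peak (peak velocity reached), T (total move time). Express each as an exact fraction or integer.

vₘ²/aₘ = (73/8)²/(5/2) = 5329/160
125/32 < 5329/160 so t_c = 0
v_peak = √(125/32·5/2) = √(625/64) = 25/8
t_a = (25/8)/(5/2) = 5/4; t_c = 0
T = 2·5/4 = 5/2

t_a=5/4 t_c=0 v_peak=25/8 T=5/2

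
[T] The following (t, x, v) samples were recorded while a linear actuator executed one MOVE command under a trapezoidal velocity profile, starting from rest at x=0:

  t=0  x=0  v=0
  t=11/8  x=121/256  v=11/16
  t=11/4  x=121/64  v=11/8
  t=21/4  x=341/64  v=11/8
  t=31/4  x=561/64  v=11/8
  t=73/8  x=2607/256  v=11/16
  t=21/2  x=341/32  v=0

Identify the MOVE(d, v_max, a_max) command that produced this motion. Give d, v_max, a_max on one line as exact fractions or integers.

final state: t=21/2, x=341/32, v=0 → d = 341/32
a_max = (11/16−0)/(11/8−0) = 1/2
max v = 11/8 over t∈[11/4,31/4] → v_max = 11/8
check: 11/8·(11/4+5) = 341/32 ✓

d=341/32 v_max=11/8 a_max=1/2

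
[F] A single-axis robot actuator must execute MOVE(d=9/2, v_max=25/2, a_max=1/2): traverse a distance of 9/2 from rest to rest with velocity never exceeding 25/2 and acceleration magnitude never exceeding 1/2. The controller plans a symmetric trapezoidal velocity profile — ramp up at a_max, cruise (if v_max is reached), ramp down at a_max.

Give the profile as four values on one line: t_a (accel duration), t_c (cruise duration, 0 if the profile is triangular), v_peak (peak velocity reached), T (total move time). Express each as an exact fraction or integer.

t_a=3 t_c=0 v_peak=3/2 T=6

vₘ²/aₘ = (25/2)²/(1/2) = 625/2
9/2 < 625/2 so t_c = 0
v_peak = √(9/2·1/2) = √(9/4) = 3/2
t_a = (3/2)/(1/2) = 3; t_c = 0
T = 2·3 = 6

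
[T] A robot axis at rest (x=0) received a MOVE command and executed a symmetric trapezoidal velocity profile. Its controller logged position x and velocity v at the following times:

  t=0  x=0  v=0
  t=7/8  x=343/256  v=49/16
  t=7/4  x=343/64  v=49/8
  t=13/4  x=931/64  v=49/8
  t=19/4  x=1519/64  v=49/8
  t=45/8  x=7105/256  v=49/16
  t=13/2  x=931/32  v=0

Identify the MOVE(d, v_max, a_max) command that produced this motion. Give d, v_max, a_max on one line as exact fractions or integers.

d=931/32 v_max=49/8 a_max=7/2

final state: t=13/2, x=931/32, v=0 → d = 931/32
a_max = (49/16−0)/(7/8−0) = 7/2
max v = 49/8 over t∈[7/4,19/4] → v_max = 49/8
check: 49/8·(7/4+3) = 931/32 ✓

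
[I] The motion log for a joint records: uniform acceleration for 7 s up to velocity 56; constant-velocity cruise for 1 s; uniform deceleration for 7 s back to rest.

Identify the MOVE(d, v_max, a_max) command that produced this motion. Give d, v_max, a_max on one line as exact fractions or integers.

a_max = 56/7 = 8
d_a = ½·56·7 = 196; d_c = 56·1 = 56
d = 2·196 + 56 = 448
t_c = 1 > 0 → v_max = v_peak = 56

d=448 v_max=56 a_max=8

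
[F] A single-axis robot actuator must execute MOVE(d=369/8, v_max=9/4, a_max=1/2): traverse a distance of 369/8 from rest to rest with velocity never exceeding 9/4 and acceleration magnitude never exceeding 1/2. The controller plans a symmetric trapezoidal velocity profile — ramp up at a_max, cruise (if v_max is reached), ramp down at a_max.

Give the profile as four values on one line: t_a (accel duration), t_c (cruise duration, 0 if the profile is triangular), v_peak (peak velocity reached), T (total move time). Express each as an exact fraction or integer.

vₘ²/aₘ = (9/4)²/(1/2) = 81/8
369/8 ≥ 81/8 → trapezoidal
t_a = (9/4)/(1/2) = 9/2; v_peak = 9/4
d_cruise = 369/8 − 81/8 = 36; t_c = 36/(9/4) = 16
T = 2·9/2 + 16 = 25

t_a=9/2 t_c=16 v_peak=9/4 T=25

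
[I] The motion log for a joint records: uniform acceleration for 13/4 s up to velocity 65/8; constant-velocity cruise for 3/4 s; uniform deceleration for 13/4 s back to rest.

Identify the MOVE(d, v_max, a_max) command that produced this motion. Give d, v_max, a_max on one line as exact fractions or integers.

d=65/2 v_max=65/8 a_max=5/2

a_max = (65/8)/(13/4) = 5/2
d_a = ½·65/8·13/4 = 845/64; d_c = 65/8·3/4 = 195/32
d = 2·845/64 + 195/32 = 65/2
t_c = 3/4 > 0 ⇒ limit active, v_max = 65/8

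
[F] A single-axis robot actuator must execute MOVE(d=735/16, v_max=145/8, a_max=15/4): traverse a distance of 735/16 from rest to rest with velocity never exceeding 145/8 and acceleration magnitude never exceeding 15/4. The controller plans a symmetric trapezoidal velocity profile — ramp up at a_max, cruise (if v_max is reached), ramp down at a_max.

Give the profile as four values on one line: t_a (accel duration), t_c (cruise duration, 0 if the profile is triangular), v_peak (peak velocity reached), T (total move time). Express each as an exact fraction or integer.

v_max²/a_max = (145/8)²/(15/4) = 4205/48
735/16 < 4205/48 → triangular
v_peak = √(735/16·15/4) = √(11025/64) = 105/8
t_a = (105/8)/(15/4) = 7/2; t_c = 0
T = 2·7/2 = 7

t_a=7/2 t_c=0 v_peak=105/8 T=7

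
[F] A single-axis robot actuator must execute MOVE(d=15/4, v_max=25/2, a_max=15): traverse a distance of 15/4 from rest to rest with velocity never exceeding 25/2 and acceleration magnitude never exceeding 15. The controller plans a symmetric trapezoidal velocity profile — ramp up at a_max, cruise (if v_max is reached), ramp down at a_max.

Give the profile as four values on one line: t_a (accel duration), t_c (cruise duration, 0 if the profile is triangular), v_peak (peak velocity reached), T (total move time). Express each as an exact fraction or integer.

(v_max)²/a_max = (25/2)²/15 = 125/12
15/4 < 125/12 → triangular
v_peak = √(15/4·15) = √(225/4) = 15/2
t_a = (15/2)/15 = 1/2; t_c = 0
T = 2·1/2 = 1

t_a=1/2 t_c=0 v_peak=15/2 T=1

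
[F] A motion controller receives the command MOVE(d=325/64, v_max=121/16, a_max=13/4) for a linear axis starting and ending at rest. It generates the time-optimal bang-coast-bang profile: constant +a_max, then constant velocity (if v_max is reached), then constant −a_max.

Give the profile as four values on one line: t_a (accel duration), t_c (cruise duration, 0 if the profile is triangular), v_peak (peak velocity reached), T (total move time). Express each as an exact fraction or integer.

v_max²/a_max = (121/16)²/(13/4) = 14641/832
325/64 < 14641/832 ⇒ no cruise
v_peak = √(325/64·13/4) = √(4225/256) = 65/16
t_a = (65/16)/(13/4) = 5/4; t_c = 0
T = 2·5/4 = 5/2

t_a=5/4 t_c=0 v_peak=65/16 T=5/2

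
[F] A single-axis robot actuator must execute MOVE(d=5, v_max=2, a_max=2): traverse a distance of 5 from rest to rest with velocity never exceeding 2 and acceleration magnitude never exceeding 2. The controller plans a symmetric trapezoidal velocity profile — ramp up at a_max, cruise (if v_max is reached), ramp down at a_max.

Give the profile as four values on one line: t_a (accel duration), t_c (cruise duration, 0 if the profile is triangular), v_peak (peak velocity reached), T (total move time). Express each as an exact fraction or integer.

(v_max)²/a_max = 2²/2 = 2
5 ≥ 2 ⇒ cruise phase
t_a = 2/2 = 1; v_peak = 2
d_cruise = 5 − 2 = 3; t_c = 3/2
T = 2·1 + 3/2 = 7/2

t_a=1 t_c=3/2 v_peak=2 T=7/2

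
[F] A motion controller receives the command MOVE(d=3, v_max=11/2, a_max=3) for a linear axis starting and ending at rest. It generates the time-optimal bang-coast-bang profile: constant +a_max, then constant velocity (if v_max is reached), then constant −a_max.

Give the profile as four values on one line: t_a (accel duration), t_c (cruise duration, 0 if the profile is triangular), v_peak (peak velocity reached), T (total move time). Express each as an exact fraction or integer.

t_a=1 t_c=0 v_peak=3 T=2

vₘ²/aₘ = (11/2)²/3 = 121/12
3 < 121/12 ⇒ no cruise
v_peak = √(3·3) = √9 = 3
t_a = 3/3 = 1; t_c = 0
T = 2·1 = 2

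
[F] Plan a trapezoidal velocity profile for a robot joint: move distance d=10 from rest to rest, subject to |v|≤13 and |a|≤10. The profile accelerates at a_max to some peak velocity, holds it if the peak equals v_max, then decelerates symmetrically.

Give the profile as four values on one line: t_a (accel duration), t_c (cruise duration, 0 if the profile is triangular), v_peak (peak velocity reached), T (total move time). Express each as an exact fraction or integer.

t_a=1 t_c=0 v_peak=10 T=2

vₘ²/aₘ = 13²/10 = 169/10
10 < 169/10 ⇒ no cruise
v_peak = √(10·10) = √100 = 10
t_a = 10/10 = 1; t_c = 0
T = 2·1 = 2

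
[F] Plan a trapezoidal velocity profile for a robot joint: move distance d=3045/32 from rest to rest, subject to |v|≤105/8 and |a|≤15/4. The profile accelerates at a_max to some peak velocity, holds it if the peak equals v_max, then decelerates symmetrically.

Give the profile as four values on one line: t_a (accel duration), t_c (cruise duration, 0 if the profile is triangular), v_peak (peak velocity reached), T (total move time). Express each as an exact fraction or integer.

t_a=7/2 t_c=15/4 v_peak=105/8 T=43/4

(v_max)²/a_max = (105/8)²/(15/4) = 735/16
3045/32 ≥ 735/16 → trapezoidal
t_a = (105/8)/(15/4) = 7/2; v_peak = 105/8
d_cruise = 3045/32 − 735/16 = 1575/32; t_c = (1575/32)/(105/8) = 15/4
T = 2·7/2 + 15/4 = 43/4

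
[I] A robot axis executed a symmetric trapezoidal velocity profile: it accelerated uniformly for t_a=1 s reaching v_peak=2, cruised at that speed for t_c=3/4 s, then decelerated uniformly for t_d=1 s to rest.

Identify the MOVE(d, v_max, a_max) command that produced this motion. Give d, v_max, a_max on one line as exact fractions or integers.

a_max = 2/1 = 2
d_a = ½·2·1 = 1; d_c = 2·3/4 = 3/2
d = 2·1 + 3/2 = 7/2
t_c = 3/4 > 0 → v_max = v_peak = 2

d=7/2 v_max=2 a_max=2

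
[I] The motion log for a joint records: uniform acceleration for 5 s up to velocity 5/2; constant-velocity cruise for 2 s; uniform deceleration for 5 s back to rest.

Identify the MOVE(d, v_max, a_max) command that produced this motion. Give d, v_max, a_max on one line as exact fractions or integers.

d=35/2 v_max=5/2 a_max=1/2

a_max = (5/2)/5 = 1/2
d_a = ½·5/2·5 = 25/4; d_c = 5/2·2 = 5
d = 2·25/4 + 5 = 35/2
t_c = 2 > 0 → v_max = v_peak = 5/2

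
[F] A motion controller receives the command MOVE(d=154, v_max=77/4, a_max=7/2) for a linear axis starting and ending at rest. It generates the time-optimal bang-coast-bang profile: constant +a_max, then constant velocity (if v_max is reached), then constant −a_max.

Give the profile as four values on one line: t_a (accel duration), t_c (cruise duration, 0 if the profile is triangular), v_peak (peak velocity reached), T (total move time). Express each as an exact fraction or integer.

t_a=11/2 t_c=5/2 v_peak=77/4 T=27/2

vₘ²/aₘ = (77/4)²/(7/2) = 847/8
154 ≥ 847/8 → trapezoidal
t_a = (77/4)/(7/2) = 11/2; v_peak = 77/4
d_cruise = 154 − 847/8 = 385/8; t_c = (385/8)/(77/4) = 5/2
T = 2·11/2 + 5/2 = 27/2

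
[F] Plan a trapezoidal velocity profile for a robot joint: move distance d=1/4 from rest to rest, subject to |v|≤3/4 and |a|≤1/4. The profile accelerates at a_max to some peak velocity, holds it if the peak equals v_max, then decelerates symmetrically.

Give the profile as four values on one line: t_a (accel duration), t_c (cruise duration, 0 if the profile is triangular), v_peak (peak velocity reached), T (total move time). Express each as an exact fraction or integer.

v_max²/a_max = (3/4)²/(1/4) = 9/4
1/4 < 9/4 ⇒ no cruise
v_peak = √(1/4·1/4) = √(1/16) = 1/4
t_a = (1/4)/(1/4) = 1; t_c = 0
T = 2·1 = 2

t_a=1 t_c=0 v_peak=1/4 T=2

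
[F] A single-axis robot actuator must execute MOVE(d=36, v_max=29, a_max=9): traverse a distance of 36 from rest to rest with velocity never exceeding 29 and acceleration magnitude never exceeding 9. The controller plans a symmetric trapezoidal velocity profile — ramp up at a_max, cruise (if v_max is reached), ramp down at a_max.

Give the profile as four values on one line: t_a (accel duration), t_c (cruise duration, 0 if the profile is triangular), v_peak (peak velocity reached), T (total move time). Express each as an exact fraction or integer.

(v_max)²/a_max = 29²/9 = 841/9
36 < 841/9 ⇒ no cruise
v_peak = √(36·9) = √324 = 18
t_a = 18/9 = 2; t_c = 0
T = 2·2 = 4

t_a=2 t_c=0 v_peak=18 T=4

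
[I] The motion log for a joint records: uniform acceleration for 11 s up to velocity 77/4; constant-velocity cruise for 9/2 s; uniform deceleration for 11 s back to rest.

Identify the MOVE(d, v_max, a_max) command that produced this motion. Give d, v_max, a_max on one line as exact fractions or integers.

a_max = (77/4)/11 = 7/4
d_a = ½·77/4·11 = 847/8; d_c = 77/4·9/2 = 693/8
d = 2·847/8 + 693/8 = 2387/8
t_c = 9/2 > 0 so v_max = 77/4

d=2387/8 v_max=77/4 a_max=7/4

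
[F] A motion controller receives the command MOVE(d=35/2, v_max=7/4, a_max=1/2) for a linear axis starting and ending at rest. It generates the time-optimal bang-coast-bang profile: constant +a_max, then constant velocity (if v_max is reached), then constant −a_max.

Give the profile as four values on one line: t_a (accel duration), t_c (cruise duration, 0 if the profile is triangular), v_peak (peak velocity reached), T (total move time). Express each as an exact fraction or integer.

t_a=7/2 t_c=13/2 v_peak=7/4 T=27/2

v_max²/a_max = (7/4)²/(1/2) = 49/8
35/2 ≥ 49/8 so v_max reached
t_a = (7/4)/(1/2) = 7/2; v_peak = 7/4
d_cruise = 35/2 − 49/8 = 91/8; t_c = (91/8)/(7/4) = 13/2
T = 2·7/2 + 13/2 = 27/2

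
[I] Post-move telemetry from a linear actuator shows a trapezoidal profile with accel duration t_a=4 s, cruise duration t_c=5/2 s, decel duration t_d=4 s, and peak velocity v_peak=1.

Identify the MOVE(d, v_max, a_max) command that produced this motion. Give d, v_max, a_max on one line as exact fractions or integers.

a_max = 1/4
d_a = ½·1·4 = 2; d_c = 1·5/2 = 5/2
d = 2·2 + 5/2 = 13/2
t_c = 5/2 > 0 → v_max = v_peak = 1

d=13/2 v_max=1 a_max=1/4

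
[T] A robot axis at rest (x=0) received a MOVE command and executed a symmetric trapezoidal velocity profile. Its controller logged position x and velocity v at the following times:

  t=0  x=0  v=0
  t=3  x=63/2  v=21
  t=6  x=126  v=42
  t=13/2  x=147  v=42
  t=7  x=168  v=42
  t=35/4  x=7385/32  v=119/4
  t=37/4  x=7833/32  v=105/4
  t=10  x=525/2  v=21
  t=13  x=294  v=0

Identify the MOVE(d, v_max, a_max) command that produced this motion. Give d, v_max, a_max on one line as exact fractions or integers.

final state: t=13, x=294, v=0 → d = 294
a_max = (21−0)/(3−0) = 7
max v = 42 over t∈[6,7] → v_max = 42
check: 42·(6+1) = 294 ✓

d=294 v_max=42 a_max=7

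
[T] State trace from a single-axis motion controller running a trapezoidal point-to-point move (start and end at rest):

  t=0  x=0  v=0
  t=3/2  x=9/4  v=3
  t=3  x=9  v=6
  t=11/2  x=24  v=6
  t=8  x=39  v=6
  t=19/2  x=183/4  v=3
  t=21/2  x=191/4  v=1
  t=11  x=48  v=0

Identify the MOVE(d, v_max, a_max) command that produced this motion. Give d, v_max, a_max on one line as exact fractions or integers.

final state: t=11, x=48, v=0 → d = 48
a_max = (3−0)/(3/2−0) = 2
max v = 6 over t∈[3,8] → v_max = 6
check: 6·(3+5) = 48 ✓

d=48 v_max=6 a_max=2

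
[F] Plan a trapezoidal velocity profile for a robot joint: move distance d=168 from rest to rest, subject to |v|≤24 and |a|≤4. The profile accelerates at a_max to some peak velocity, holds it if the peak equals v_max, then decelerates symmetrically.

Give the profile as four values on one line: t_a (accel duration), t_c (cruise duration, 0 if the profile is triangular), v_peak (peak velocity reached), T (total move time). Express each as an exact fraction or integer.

t_a=6 t_c=1 v_peak=24 T=13

v_max²/a_max = 24²/4 = 144
168 ≥ 144 → trapezoidal
t_a = 24/4 = 6; v_peak = 24
d_cruise = 168 − 144 = 24; t_c = 24/24 = 1
T = 2·6 + 1 = 13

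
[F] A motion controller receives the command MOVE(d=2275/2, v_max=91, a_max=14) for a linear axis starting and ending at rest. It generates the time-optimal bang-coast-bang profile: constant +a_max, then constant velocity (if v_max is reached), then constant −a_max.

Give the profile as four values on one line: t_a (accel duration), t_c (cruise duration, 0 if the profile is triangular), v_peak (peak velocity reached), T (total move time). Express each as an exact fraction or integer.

t_a=13/2 t_c=6 v_peak=91 T=19

vₘ²/aₘ = 91²/14 = 1183/2
2275/2 ≥ 1183/2 → trapezoidal
t_a = 91/14 = 13/2; v_peak = 91
d_cruise = 2275/2 − 1183/2 = 546; t_c = 546/91 = 6
T = 2·13/2 + 6 = 19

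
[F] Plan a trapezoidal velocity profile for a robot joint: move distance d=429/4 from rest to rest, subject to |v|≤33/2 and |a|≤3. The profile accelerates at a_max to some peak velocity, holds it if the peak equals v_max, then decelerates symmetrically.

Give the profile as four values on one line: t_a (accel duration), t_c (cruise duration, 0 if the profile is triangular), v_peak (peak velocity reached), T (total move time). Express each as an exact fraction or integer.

t_a=11/2 t_c=1 v_peak=33/2 T=12

v_max²/a_max = (33/2)²/3 = 363/4
429/4 ≥ 363/4 ⇒ cruise phase
t_a = (33/2)/3 = 11/2; v_peak = 33/2
d_cruise = 429/4 − 363/4 = 33/2; t_c = (33/2)/(33/2) = 1
T = 2·11/2 + 1 = 12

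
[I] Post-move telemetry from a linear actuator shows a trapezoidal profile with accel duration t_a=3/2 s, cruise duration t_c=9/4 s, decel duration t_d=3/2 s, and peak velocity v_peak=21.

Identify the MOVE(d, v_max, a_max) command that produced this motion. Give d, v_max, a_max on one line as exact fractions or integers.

d=315/4 v_max=21 a_max=14

a_max = 21/(3/2) = 14
d_a = ½·21·3/2 = 63/4; d_c = 21·9/4 = 189/4
d = 2·63/4 + 189/4 = 315/4
t_c = 9/4 > 0 so v_max = 21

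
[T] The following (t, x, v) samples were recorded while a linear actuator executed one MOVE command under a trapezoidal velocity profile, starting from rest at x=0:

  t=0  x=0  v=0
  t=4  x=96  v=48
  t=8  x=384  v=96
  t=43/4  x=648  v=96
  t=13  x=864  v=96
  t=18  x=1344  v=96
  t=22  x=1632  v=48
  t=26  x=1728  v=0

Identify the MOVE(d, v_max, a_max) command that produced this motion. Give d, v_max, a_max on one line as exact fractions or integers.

d=1728 v_max=96 a_max=12

final state: t=26, x=1728, v=0 → d = 1728
a_max = (48−0)/(4−0) = 12
max v = 96 over t∈[8,18] → v_max = 96
check: 96·(8+10) = 1728 ✓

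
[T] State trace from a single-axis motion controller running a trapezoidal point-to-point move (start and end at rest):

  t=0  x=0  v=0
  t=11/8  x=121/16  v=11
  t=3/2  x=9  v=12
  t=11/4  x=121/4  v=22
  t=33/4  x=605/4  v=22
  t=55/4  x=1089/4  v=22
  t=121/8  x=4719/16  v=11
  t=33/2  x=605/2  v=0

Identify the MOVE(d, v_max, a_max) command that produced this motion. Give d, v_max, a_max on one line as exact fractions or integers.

d=605/2 v_max=22 a_max=8

final state: t=33/2, x=605/2, v=0 → d = 605/2
a_max = (11−0)/(11/8−0) = 8
max v = 22 over t∈[11/4,55/4] → v_max = 22
check: 22·(11/4+11) = 605/2 ✓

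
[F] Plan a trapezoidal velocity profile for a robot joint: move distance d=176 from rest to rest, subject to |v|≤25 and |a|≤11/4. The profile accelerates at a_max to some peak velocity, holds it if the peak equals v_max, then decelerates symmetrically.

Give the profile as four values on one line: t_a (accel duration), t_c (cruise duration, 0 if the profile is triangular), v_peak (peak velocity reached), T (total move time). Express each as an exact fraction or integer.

v_max²/a_max = 25²/(11/4) = 2500/11
176 < 2500/11 so t_c = 0
v_peak = √(176·11/4) = √484 = 22
t_a = 22/(11/4) = 8; t_c = 0
T = 2·8 = 16

t_a=8 t_c=0 v_peak=22 T=16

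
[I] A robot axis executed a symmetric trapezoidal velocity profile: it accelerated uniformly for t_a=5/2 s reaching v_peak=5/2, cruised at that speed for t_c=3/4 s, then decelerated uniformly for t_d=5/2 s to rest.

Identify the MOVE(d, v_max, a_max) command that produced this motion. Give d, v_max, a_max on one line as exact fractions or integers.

d=65/8 v_max=5/2 a_max=1

a_max = (5/2)/(5/2) = 1
d_a = ½·5/2·5/2 = 25/8; d_c = 5/2·3/4 = 15/8
d = 2·25/8 + 15/8 = 65/8
t_c = 3/4 > 0 ⇒ limit active, v_max = 5/2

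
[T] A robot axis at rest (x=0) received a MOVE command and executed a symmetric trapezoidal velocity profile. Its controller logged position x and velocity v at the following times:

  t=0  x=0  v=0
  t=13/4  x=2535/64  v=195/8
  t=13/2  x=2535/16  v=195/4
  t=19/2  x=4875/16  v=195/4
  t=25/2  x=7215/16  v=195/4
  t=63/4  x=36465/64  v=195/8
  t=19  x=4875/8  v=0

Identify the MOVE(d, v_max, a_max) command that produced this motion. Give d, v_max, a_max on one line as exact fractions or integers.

final state: t=19, x=4875/8, v=0 → d = 4875/8
a_max = (195/8−0)/(13/4−0) = 15/2
max v = 195/4 over t∈[13/2,25/2] → v_max = 195/4
check: 195/4·(13/2+6) = 4875/8 ✓

d=4875/8 v_max=195/4 a_max=15/2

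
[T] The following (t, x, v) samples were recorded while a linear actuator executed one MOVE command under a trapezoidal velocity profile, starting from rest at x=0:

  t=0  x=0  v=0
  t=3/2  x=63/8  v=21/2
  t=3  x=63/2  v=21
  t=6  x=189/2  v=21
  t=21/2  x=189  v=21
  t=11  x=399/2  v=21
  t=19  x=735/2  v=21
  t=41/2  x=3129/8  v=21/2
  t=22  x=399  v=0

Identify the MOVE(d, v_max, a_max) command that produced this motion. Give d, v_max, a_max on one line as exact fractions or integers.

final state: t=22, x=399, v=0 → d = 399
a_max = (21/2−0)/(3/2−0) = 7
max v = 21 over t∈[3,19] → v_max = 21
check: 21·(3+16) = 399 ✓

d=399 v_max=21 a_max=7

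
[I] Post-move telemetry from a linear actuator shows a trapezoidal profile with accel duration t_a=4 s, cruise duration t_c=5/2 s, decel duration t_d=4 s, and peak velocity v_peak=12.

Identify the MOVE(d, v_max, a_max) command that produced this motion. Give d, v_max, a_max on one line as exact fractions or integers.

a_max = 12/4 = 3
d_a = ½·12·4 = 24; d_c = 12·5/2 = 30
d = 2·24 + 30 = 78
t_c = 5/2 > 0 so v_max = 12

d=78 v_max=12 a_max=3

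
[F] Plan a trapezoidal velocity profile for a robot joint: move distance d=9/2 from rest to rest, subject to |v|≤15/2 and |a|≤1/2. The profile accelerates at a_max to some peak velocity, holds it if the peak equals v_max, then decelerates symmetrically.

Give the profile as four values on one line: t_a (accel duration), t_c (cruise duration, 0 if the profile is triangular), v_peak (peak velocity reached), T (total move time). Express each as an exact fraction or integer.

t_a=3 t_c=0 v_peak=3/2 T=6

vₘ²/aₘ = (15/2)²/(1/2) = 225/2
9/2 < 225/2 ⇒ no cruise
v_peak = √(9/2·1/2) = √(9/4) = 3/2
t_a = (3/2)/(1/2) = 3; t_c = 0
T = 2·3 = 6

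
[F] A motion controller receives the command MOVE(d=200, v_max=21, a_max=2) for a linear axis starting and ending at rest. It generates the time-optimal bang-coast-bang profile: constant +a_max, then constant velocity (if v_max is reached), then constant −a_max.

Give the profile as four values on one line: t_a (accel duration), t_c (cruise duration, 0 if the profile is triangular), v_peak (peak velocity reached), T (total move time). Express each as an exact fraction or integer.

v_max²/a_max = 21²/2 = 441/2
200 < 441/2 so t_c = 0
v_peak = √(200·2) = √400 = 20
t_a = 20/2 = 10; t_c = 0
T = 2·10 = 20

t_a=10 t_c=0 v_peak=20 T=20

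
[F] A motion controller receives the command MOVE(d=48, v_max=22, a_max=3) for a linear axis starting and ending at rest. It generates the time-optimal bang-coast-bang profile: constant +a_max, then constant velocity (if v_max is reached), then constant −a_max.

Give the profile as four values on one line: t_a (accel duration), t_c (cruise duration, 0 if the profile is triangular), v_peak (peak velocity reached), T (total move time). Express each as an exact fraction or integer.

t_a=4 t_c=0 v_peak=12 T=8

vₘ²/aₘ = 22²/3 = 484/3
48 < 484/3 so t_c = 0
v_peak = √(48·3) = √144 = 12
t_a = 12/3 = 4; t_c = 0
T = 2·4 = 8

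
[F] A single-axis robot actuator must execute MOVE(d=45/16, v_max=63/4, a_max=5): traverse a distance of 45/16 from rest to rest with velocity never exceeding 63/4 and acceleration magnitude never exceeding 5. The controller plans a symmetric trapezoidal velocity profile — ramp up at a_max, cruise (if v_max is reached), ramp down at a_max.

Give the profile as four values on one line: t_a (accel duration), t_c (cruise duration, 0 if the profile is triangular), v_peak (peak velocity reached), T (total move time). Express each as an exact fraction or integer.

(v_max)²/a_max = (63/4)²/5 = 3969/80
45/16 < 3969/80 so t_c = 0
v_peak = √(45/16·5) = √(225/16) = 15/4
t_a = (15/4)/5 = 3/4; t_c = 0
T = 2·3/4 = 3/2

t_a=3/4 t_c=0 v_peak=15/4 T=3/2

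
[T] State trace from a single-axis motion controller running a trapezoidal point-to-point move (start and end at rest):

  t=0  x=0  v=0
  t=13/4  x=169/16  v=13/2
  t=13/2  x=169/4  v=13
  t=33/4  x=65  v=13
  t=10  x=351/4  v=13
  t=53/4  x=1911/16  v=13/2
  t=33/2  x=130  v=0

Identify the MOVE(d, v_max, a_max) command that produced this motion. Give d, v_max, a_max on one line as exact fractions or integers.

final state: t=33/2, x=130, v=0 → d = 130
a_max = (13/2−0)/(13/4−0) = 2
max v = 13 over t∈[13/2,10] → v_max = 13
check: 13·(13/2+7/2) = 130 ✓

d=130 v_max=13 a_max=2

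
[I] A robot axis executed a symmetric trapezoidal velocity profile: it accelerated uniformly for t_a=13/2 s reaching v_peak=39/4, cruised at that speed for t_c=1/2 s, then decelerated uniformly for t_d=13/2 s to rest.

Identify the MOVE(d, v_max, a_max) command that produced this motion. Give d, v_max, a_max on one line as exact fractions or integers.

a_max = (39/4)/(13/2) = 3/2
d_a = ½·39/4·13/2 = 507/16; d_c = 39/4·1/2 = 39/8
d = 2·507/16 + 39/8 = 273/4
t_c = 1/2 > 0 so v_max = 39/4

d=273/4 v_max=39/4 a_max=3/2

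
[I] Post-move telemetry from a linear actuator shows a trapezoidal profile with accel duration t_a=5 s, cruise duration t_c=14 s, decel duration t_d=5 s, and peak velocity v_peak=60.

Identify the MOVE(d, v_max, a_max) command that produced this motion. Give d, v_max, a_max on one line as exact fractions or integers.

a_max = 60/5 = 12
d_a = ½·60·5 = 150; d_c = 60·14 = 840
d = 2·150 + 840 = 1140
t_c = 14 > 0 → v_max = v_peak = 60

d=1140 v_max=60 a_max=12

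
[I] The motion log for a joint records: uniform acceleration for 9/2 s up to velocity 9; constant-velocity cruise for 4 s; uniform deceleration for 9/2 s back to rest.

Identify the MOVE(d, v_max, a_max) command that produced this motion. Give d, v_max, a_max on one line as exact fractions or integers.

a_max = 9/(9/2) = 2
d_a = ½·9·9/2 = 81/4; d_c = 9·4 = 36
d = 2·81/4 + 36 = 153/2
t_c = 4 > 0 ⇒ limit active, v_max = 9

d=153/2 v_max=9 a_max=2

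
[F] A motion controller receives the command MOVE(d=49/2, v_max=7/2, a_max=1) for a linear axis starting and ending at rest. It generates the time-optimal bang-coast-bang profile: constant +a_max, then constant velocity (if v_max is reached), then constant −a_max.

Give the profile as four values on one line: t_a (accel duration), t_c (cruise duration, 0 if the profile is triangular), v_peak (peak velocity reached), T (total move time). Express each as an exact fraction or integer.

(v_max)²/a_max = (7/2)²/1 = 49/4
49/2 ≥ 49/4 so v_max reached
t_a = (7/2)/1 = 7/2; v_peak = 7/2
d_cruise = 49/2 − 49/4 = 49/4; t_c = (49/4)/(7/2) = 7/2
T = 2·7/2 + 7/2 = 21/2

t_a=7/2 t_c=7/2 v_peak=7/2 T=21/2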